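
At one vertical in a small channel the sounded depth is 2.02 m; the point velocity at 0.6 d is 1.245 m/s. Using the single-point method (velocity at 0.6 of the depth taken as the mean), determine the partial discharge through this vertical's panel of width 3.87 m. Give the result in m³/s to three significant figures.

v̄ = v₀.₆ = 1.245 m/s
q = v̄ × d × w = 1.245 × 2.02 × 3.87 = 9.733 m³/s

9.73 m³/s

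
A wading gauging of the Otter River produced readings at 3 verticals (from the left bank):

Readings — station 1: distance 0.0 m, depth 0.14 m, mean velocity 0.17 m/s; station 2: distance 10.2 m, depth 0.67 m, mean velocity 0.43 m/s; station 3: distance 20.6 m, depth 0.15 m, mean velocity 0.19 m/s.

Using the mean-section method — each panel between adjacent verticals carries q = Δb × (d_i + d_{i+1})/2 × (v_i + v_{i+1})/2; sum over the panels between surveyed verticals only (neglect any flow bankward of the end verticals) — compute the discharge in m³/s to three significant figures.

Panel 1-2: Δb = 10.2 m, d̄ = (0.14+0.67)/2 = 0.405, v̄ = (0.17+0.43)/2 = 0.3 → q = 10.2×0.405×0.3 = 1.239 m³/s
Panel 2-3: Δb = 10.4 m, d̄ = (0.67+0.15)/2 = 0.41, v̄ = (0.43+0.19)/2 = 0.31 → q = 10.4×0.41×0.31 = 1.322 m³/s
Q = Σ q = 2.561 m³/s

2.56 m³/s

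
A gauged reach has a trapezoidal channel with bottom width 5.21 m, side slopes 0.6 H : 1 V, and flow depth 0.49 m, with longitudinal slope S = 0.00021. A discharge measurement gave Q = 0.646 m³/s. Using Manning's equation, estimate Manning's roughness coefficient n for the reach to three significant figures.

A = (b + z·y)·y = (5.21 + 0.6×0.49)×0.49 = 2.697 m²
P = b + 2y√(1+z²) = 5.21 + 2×0.49×√(1+0.6²) = 6.353 m
R = A/P = 2.697/6.353 = 0.4245 m
n = (1/Q)·A·R^(2/3)·S^(1/2) = (1/0.646) × 2.697 × 0.5649 × 0.01449 = 0.03417

0.0342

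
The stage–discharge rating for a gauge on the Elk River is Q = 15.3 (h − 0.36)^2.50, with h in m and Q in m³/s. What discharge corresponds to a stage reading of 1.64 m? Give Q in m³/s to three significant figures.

28.4 m³/s

Q = 15.3 × (1.64 − 0.36)^2.50 = 15.3 × 1.28^2.50 = 28.36 m³/s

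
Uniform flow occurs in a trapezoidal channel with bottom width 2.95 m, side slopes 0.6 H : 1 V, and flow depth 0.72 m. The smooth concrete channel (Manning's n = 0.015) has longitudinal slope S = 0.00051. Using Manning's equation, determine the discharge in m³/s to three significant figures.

A = (b + z·y)·y = (2.95 + 0.6×0.72)×0.72 = 2.435 m²
P = b + 2y√(1+z²) = 2.95 + 2×0.72×√(1+0.6²) = 4.629 m
R = A/P = 2.435/4.629 = 0.5260 m
Q = (1/n)·A·R^(2/3)·S^(1/2) = (1/0.015) × 2.435 × 0.5260^(2/3) × 0.00051^(1/2) = 2.389 m³/s

2.39 m³/s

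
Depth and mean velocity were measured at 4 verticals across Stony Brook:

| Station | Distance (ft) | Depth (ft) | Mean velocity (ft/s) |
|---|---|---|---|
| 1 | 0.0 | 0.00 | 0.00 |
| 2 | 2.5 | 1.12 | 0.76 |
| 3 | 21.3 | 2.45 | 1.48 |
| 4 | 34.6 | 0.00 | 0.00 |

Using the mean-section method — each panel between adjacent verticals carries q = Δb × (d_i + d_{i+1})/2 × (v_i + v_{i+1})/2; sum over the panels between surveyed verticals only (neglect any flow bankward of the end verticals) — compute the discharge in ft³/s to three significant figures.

Panel 1-2: Δb = 2.5 ft, d̄ = (0.00+1.12)/2 = 0.56, v̄ = (0.00+0.76)/2 = 0.38 → q = 2.5×0.56×0.38 = 0.5320 ft³/s
Panel 2-3: Δb = 18.8 ft, d̄ = (1.12+2.45)/2 = 1.785, v̄ = (0.76+1.48)/2 = 1.12 → q = 18.8×1.785×1.12 = 37.58 ft³/s
Panel 3-4: Δb = 13.3 ft, d̄ = (2.45+0.00)/2 = 1.225, v̄ = (1.48+0.00)/2 = 0.74 → q = 13.3×1.225×0.74 = 12.06 ft³/s
Q = Σ q = 50.17 ft³/s

50.2 ft³/s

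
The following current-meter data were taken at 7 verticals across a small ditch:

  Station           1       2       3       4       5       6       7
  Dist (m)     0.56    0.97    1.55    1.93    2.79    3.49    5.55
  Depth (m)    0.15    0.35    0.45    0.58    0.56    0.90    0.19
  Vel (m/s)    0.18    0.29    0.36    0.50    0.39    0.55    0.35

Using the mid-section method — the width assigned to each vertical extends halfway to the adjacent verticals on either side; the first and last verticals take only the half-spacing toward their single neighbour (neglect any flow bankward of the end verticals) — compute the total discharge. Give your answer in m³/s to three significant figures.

w_1 = (0.97 − 0.56)/2 = 0.205 m; q_1 = 0.18 × 0.15 × 0.205 = 0.005535 m³/s
w_2 = (1.55 − 0.56)/2 = 0.495 m; q_2 = 0.29 × 0.35 × 0.495 = 0.05024 m³/s
w_3 = (1.93 − 0.97)/2 = 0.48 m; q_3 = 0.36 × 0.45 × 0.48 = 0.07776 m³/s
w_4 = (2.79 − 1.55)/2 = 0.62 m; q_4 = 0.50 × 0.58 × 0.62 = 0.1798 m³/s
w_5 = (3.49 − 1.93)/2 = 0.78 m; q_5 = 0.39 × 0.56 × 0.78 = 0.1704 m³/s
w_6 = (5.55 − 2.79)/2 = 1.38 m; q_6 = 0.55 × 0.90 × 1.38 = 0.6831 m³/s
w_7 = (5.55 − 3.49)/2 = 1.03 m; q_7 = 0.35 × 0.19 × 1.03 = 0.06850 m³/s
Q = Σ qᵢ = 1.235 m³/s

1.24 m³/s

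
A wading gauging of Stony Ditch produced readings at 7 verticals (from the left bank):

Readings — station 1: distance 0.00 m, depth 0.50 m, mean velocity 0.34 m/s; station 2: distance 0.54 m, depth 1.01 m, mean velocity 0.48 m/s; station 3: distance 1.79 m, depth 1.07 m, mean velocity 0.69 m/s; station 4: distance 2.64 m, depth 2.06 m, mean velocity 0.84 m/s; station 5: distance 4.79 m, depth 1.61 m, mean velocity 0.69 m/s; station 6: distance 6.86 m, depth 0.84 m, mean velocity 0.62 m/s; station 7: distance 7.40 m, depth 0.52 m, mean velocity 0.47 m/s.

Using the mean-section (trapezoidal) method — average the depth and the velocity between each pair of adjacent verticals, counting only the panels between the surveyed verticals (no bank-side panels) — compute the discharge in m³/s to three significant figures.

6.82 m³/s

Panel 1-2: Δb = 0.54 m, d̄ = (0.50+1.01)/2 = 0.755, v̄ = (0.34+0.48)/2 = 0.41 → q = 0.54×0.755×0.41 = 0.1672 m³/s
Panel 2-3: Δb = 1.25 m, d̄ = (1.01+1.07)/2 = 1.04, v̄ = (0.48+0.69)/2 = 0.585 → q = 1.25×1.04×0.585 = 0.7605 m³/s
Panel 3-4: Δb = 0.85 m, d̄ = (1.07+2.06)/2 = 1.565, v̄ = (0.69+0.84)/2 = 0.765 → q = 0.85×1.565×0.765 = 1.018 m³/s
Panel 4-5: Δb = 2.15 m, d̄ = (2.06+1.61)/2 = 1.835, v̄ = (0.84+0.69)/2 = 0.765 → q = 2.15×1.835×0.765 = 3.018 m³/s
Panel 5-6: Δb = 2.07 m, d̄ = (1.61+0.84)/2 = 1.225, v̄ = (0.69+0.62)/2 = 0.655 → q = 2.07×1.225×0.655 = 1.661 m³/s
Panel 6-7: Δb = 0.54 m, d̄ = (0.84+0.52)/2 = 0.68, v̄ = (0.62+0.47)/2 = 0.545 → q = 0.54×0.68×0.545 = 0.2001 m³/s
Q = Σ q = 6.824 m³/s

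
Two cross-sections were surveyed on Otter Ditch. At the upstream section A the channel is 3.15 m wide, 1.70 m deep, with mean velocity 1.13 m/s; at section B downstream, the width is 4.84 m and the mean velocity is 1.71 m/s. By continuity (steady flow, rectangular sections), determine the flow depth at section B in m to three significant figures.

0.731 m

Q = A₁V₁ = (3.15×1.70) × 1.13 = 6.051 m³/s
d₂ = Q/(b₂ V₂) = 6.051/(4.84×1.71) = 0.7311 m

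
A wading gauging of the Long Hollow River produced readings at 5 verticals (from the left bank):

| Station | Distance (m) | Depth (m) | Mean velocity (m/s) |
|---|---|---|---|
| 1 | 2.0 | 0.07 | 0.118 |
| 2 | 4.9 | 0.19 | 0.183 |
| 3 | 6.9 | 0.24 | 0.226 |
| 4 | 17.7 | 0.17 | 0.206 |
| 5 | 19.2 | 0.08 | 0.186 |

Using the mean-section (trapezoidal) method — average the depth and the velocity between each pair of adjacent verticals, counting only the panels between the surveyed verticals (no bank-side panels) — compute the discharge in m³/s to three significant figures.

0.660 m³/s

Panel 1-2: Δb = 2.9 m, d̄ = (0.07+0.19)/2 = 0.13, v̄ = (0.118+0.183)/2 = 0.1505 → q = 2.9×0.13×0.1505 = 0.05674 m³/s
Panel 2-3: Δb = 2 m, d̄ = (0.19+0.24)/2 = 0.215, v̄ = (0.183+0.226)/2 = 0.2045 → q = 2×0.215×0.2045 = 0.08794 m³/s
Panel 3-4: Δb = 10.8 m, d̄ = (0.24+0.17)/2 = 0.205, v̄ = (0.226+0.206)/2 = 0.216 → q = 10.8×0.205×0.216 = 0.4782 m³/s
Panel 4-5: Δb = 1.5 m, d̄ = (0.17+0.08)/2 = 0.125, v̄ = (0.206+0.186)/2 = 0.196 → q = 1.5×0.125×0.196 = 0.03675 m³/s
Q = Σ q = 0.6596 m³/s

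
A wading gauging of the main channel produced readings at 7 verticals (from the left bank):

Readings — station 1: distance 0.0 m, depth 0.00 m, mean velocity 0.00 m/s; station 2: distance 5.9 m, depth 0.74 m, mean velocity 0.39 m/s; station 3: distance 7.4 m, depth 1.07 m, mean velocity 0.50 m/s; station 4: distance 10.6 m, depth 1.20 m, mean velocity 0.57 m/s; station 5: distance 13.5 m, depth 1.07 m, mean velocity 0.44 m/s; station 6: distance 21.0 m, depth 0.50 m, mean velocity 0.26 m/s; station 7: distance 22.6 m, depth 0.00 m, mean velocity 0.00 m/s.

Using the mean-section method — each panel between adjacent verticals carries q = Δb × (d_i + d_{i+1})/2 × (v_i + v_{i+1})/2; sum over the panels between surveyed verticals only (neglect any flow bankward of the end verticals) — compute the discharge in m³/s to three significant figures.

Panel 1-2: Δb = 5.9 m, d̄ = (0.00+0.74)/2 = 0.37, v̄ = (0.00+0.39)/2 = 0.195 → q = 5.9×0.37×0.195 = 0.4257 m³/s
Panel 2-3: Δb = 1.5 m, d̄ = (0.74+1.07)/2 = 0.905, v̄ = (0.39+0.50)/2 = 0.445 → q = 1.5×0.905×0.445 = 0.6041 m³/s
Panel 3-4: Δb = 3.2 m, d̄ = (1.07+1.20)/2 = 1.135, v̄ = (0.50+0.57)/2 = 0.535 → q = 3.2×1.135×0.535 = 1.943 m³/s
Panel 4-5: Δb = 2.9 m, d̄ = (1.20+1.07)/2 = 1.135, v̄ = (0.57+0.44)/2 = 0.505 → q = 2.9×1.135×0.505 = 1.662 m³/s
Panel 5-6: Δb = 7.5 m, d̄ = (1.07+0.50)/2 = 0.785, v̄ = (0.44+0.26)/2 = 0.35 → q = 7.5×0.785×0.35 = 2.061 m³/s
Panel 6-7: Δb = 1.6 m, d̄ = (0.50+0.00)/2 = 0.25, v̄ = (0.26+0.00)/2 = 0.13 → q = 1.6×0.25×0.13 = 0.05200 m³/s
Q = Σ q = 6.748 m³/s

6.75 m³/s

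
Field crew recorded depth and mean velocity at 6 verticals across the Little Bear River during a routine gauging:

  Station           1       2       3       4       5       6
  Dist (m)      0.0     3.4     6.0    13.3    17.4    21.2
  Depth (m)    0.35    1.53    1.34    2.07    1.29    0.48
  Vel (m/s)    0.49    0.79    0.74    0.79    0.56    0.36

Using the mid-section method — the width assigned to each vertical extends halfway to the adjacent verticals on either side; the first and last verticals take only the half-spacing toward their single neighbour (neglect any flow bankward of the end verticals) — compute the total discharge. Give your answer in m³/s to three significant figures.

w_1 = (3.4 − 0.0)/2 = 1.7 m; q_1 = 0.49 × 0.35 × 1.7 = 0.2916 m³/s
w_2 = (6.0 − 0.0)/2 = 3 m; q_2 = 0.79 × 1.53 × 3 = 3.626 m³/s
w_3 = (13.3 − 3.4)/2 = 4.95 m; q_3 = 0.74 × 1.34 × 4.95 = 4.908 m³/s
w_4 = (17.4 − 6.0)/2 = 5.7 m; q_4 = 0.79 × 2.07 × 5.7 = 9.321 m³/s
w_5 = (21.2 − 13.3)/2 = 3.95 m; q_5 = 0.56 × 1.29 × 3.95 = 2.853 m³/s
w_6 = (21.2 − 17.4)/2 = 1.9 m; q_6 = 0.36 × 0.48 × 1.9 = 0.3283 m³/s
Q = Σ qᵢ = 21.33 m³/s

21.3 m³/s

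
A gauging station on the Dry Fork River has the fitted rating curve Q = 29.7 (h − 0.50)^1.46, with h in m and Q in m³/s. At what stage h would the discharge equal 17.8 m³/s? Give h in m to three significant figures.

h − h₀ = (Q/C)^(1/b) = (17.8/29.7)^(1/1.46) = 0.7042 m
h = 0.50 + 0.7042 = 1.204 m

1.20 m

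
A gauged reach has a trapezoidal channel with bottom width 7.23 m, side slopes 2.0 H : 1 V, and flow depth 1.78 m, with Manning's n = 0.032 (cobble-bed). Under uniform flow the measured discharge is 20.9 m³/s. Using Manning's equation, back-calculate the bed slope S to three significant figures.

A = (b + z·y)·y = (7.23 + 2.0×1.78)×1.78 = 19.21 m²
P = b + 2y√(1+z²) = 7.23 + 2×1.78×√(1+2.0²) = 15.19 m
R = A/P = 19.21/15.19 = 1.264 m
S = (Q·n / (1·A·R^(2/3)))² = (20.9×0.032 / (1×19.21×1.169))² = 0.0008869

0.000887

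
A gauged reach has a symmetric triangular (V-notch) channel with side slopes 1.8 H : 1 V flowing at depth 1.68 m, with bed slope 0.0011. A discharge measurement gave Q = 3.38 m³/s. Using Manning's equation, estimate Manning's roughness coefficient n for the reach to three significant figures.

0.0406

A = z·y² = 1.8×1.68² = 5.080 m²
P = 2y√(1+z²) = 2×1.68×√(1+1.8²) = 6.919 m
R = A/P = 5.080/6.919 = 0.7343 m
n = (1/Q)·A·R^(2/3)·S^(1/2) = (1/3.38) × 5.080 × 0.8139 × 0.03317 = 0.04057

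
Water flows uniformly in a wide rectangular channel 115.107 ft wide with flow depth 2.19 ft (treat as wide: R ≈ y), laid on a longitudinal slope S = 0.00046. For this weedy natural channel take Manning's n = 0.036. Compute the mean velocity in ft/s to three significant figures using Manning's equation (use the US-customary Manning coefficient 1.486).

A = b·y = 115.107 × 2.19 = 252.1 ft²
Wide channel: R ≈ y = 2.19 ft
Q = (1.486/n)·A·R^(2/3)·S^(1/2) = (1.486/0.036) × 252.1 × 2.190^(2/3) × 0.00046^(1/2) = 376.4 ft³/s
V = Q/A = 376.4/252.1 = 1.493 ft/s

1.49 ft/s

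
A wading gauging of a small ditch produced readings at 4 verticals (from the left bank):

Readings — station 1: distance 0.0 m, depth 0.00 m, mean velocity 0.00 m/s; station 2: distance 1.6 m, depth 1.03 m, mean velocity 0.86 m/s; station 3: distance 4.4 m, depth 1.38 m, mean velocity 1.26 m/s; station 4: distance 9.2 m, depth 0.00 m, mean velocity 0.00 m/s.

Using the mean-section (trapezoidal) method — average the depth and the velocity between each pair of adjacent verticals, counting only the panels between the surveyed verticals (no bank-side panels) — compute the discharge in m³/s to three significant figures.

Panel 1-2: Δb = 1.6 m, d̄ = (0.00+1.03)/2 = 0.515, v̄ = (0.00+0.86)/2 = 0.43 → q = 1.6×0.515×0.43 = 0.3543 m³/s
Panel 2-3: Δb = 2.8 m, d̄ = (1.03+1.38)/2 = 1.205, v̄ = (0.86+1.26)/2 = 1.06 → q = 2.8×1.205×1.06 = 3.576 m³/s
Panel 3-4: Δb = 4.8 m, d̄ = (1.38+0.00)/2 = 0.69, v̄ = (1.26+0.00)/2 = 0.63 → q = 4.8×0.69×0.63 = 2.087 m³/s
Q = Σ q = 6.017 m³/s

6.02 m³/s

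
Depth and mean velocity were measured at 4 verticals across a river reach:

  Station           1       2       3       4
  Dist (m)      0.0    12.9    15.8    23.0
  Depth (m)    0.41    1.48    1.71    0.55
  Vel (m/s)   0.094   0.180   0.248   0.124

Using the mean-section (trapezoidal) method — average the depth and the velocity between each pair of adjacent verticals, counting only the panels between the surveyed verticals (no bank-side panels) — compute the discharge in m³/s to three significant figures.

Panel 1-2: Δb = 12.9 m, d̄ = (0.41+1.48)/2 = 0.945, v̄ = (0.094+0.180)/2 = 0.137 → q = 12.9×0.945×0.137 = 1.670 m³/s
Panel 2-3: Δb = 2.9 m, d̄ = (1.48+1.71)/2 = 1.595, v̄ = (0.180+0.248)/2 = 0.214 → q = 2.9×1.595×0.214 = 0.9899 m³/s
Panel 3-4: Δb = 7.2 m, d̄ = (1.71+0.55)/2 = 1.13, v̄ = (0.248+0.124)/2 = 0.186 → q = 7.2×1.13×0.186 = 1.513 m³/s
Q = Σ q = 4.173 m³/s

4.17 m³/s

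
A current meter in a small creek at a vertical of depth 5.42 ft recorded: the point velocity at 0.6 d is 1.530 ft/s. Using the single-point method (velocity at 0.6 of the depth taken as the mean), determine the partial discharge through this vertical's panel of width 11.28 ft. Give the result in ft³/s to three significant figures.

93.5 ft³/s

v̄ = v₀.₆ = 1.530 ft/s
q = v̄ × d × w = 1.530 × 5.42 × 11.28 = 93.54 ft³/s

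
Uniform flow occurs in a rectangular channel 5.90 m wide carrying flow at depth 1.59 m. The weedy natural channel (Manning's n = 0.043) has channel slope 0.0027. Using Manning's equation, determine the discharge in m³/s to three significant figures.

11.6 m³/s

A = b·y = 5.90 × 1.59 = 9.381 m²
P = b + 2y = 5.90 + 2×1.59 = 9.080 m
R = A/P = 9.381/9.080 = 1.033 m
Q = (1/n)·A·R^(2/3)·S^(1/2) = (1/0.043) × 9.381 × 1.033^(2/3) × 0.0027^(1/2) = 11.59 m³/s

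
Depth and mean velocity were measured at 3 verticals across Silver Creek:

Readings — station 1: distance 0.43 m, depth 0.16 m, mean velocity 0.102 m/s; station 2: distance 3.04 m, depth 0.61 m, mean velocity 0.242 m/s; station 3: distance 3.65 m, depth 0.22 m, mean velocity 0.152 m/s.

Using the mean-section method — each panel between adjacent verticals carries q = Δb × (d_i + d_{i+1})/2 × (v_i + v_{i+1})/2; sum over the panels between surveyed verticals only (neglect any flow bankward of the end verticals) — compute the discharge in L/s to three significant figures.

223 L/s

Panel 1-2: Δb = 2.61 m, d̄ = (0.16+0.61)/2 = 0.385, v̄ = (0.102+0.242)/2 = 0.172 → q = 2.61×0.385×0.172 = 0.1728 m³/s
Panel 2-3: Δb = 0.61 m, d̄ = (0.61+0.22)/2 = 0.415, v̄ = (0.242+0.152)/2 = 0.197 → q = 0.61×0.415×0.197 = 0.04987 m³/s
Q = Σ q = 0.2227 m³/s
= 0.2227 × 1000 = 222.7 L/s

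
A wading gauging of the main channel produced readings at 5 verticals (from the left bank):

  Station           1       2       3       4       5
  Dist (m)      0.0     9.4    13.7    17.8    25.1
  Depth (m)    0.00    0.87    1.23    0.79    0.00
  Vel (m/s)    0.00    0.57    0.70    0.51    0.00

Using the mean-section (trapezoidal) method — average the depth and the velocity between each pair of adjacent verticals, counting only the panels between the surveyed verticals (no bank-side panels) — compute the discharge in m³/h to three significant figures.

Panel 1-2: Δb = 9.4 m, d̄ = (0.00+0.87)/2 = 0.435, v̄ = (0.00+0.57)/2 = 0.285 → q = 9.4×0.435×0.285 = 1.165 m³/s
Panel 2-3: Δb = 4.3 m, d̄ = (0.87+1.23)/2 = 1.05, v̄ = (0.57+0.70)/2 = 0.635 → q = 4.3×1.05×0.635 = 2.867 m³/s
Panel 3-4: Δb = 4.1 m, d̄ = (1.23+0.79)/2 = 1.01, v̄ = (0.70+0.51)/2 = 0.605 → q = 4.1×1.01×0.605 = 2.505 m³/s
Panel 4-5: Δb = 7.3 m, d̄ = (0.79+0.00)/2 = 0.395, v̄ = (0.51+0.00)/2 = 0.255 → q = 7.3×0.395×0.255 = 0.7353 m³/s
Q = Σ q = 7.273 m³/s
= 7.273 × 3600 = 26180 m³/h

26200 m³/h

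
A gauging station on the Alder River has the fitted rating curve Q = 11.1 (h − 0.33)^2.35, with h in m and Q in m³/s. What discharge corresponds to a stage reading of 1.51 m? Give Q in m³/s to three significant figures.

16.4 m³/s

Q = 11.1 × (1.51 − 0.33)^2.35 = 11.1 × 1.18^2.35 = 16.38 m³/s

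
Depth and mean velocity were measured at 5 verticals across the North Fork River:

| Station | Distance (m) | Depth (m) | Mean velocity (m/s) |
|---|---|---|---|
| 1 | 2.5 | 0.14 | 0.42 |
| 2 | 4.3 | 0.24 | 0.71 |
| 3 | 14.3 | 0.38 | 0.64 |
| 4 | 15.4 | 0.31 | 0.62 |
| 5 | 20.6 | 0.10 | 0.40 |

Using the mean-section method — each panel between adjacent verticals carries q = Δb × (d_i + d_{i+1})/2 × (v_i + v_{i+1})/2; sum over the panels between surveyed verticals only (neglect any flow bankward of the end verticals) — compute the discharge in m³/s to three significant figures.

3.07 m³/s

Panel 1-2: Δb = 1.8 m, d̄ = (0.14+0.24)/2 = 0.19, v̄ = (0.42+0.71)/2 = 0.565 → q = 1.8×0.19×0.565 = 0.1932 m³/s
Panel 2-3: Δb = 10 m, d̄ = (0.24+0.38)/2 = 0.31, v̄ = (0.71+0.64)/2 = 0.675 → q = 10×0.31×0.675 = 2.093 m³/s
Panel 3-4: Δb = 1.1 m, d̄ = (0.38+0.31)/2 = 0.345, v̄ = (0.64+0.62)/2 = 0.63 → q = 1.1×0.345×0.63 = 0.2391 m³/s
Panel 4-5: Δb = 5.2 m, d̄ = (0.31+0.10)/2 = 0.205, v̄ = (0.62+0.40)/2 = 0.51 → q = 5.2×0.205×0.51 = 0.5437 m³/s
Q = Σ q = 3.068 m³/s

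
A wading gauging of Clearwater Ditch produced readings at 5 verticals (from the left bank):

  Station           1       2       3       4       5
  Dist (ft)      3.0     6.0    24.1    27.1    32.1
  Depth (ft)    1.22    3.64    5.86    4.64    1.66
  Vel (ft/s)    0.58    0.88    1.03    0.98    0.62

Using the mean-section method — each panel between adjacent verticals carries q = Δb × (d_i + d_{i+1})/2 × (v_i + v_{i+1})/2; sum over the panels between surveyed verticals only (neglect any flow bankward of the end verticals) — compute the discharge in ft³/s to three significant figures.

Panel 1-2: Δb = 3 ft, d̄ = (1.22+3.64)/2 = 2.43, v̄ = (0.58+0.88)/2 = 0.73 → q = 3×2.43×0.73 = 5.322 ft³/s
Panel 2-3: Δb = 18.1 ft, d̄ = (3.64+5.86)/2 = 4.75, v̄ = (0.88+1.03)/2 = 0.955 → q = 18.1×4.75×0.955 = 82.11 ft³/s
Panel 3-4: Δb = 3 ft, d̄ = (5.86+4.64)/2 = 5.25, v̄ = (1.03+0.98)/2 = 1.005 → q = 3×5.25×1.005 = 15.83 ft³/s
Panel 4-5: Δb = 5 ft, d̄ = (4.64+1.66)/2 = 3.15, v̄ = (0.98+0.62)/2 = 0.8 → q = 5×3.15×0.8 = 12.60 ft³/s
Q = Σ q = 115.9 ft³/s

116 ft³/s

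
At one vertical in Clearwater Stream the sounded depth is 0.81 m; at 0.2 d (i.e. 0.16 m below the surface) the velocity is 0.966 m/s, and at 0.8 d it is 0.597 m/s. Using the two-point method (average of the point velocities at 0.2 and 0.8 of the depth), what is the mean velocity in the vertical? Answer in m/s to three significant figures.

v̄ = (0.966 + 0.597) / 2 = 0.7815 m/s

0.782 m/s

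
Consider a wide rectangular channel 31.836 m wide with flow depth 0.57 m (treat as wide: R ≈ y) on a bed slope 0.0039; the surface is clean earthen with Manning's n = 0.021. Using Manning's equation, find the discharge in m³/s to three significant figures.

37.1 m³/s

A = b·y = 31.836 × 0.57 = 18.15 m²
Wide channel: R ≈ y = 0.57 m
Q = (1/n)·A·R^(2/3)·S^(1/2) = (1/0.021) × 18.15 × 0.5700^(2/3) × 0.0039^(1/2) = 37.10 m³/s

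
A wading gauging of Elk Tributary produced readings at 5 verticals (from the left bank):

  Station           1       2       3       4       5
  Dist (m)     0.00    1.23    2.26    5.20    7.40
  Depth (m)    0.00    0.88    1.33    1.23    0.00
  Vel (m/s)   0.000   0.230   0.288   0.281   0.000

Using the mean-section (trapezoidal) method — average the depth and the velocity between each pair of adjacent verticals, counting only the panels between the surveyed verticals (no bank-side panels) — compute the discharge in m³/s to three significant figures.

Panel 1-2: Δb = 1.23 m, d̄ = (0.00+0.88)/2 = 0.44, v̄ = (0.000+0.230)/2 = 0.115 → q = 1.23×0.44×0.115 = 0.06224 m³/s
Panel 2-3: Δb = 1.03 m, d̄ = (0.88+1.33)/2 = 1.105, v̄ = (0.230+0.288)/2 = 0.259 → q = 1.03×1.105×0.259 = 0.2948 m³/s
Panel 3-4: Δb = 2.94 m, d̄ = (1.33+1.23)/2 = 1.28, v̄ = (0.288+0.281)/2 = 0.2845 → q = 2.94×1.28×0.2845 = 1.071 m³/s
Panel 4-5: Δb = 2.2 m, d̄ = (1.23+0.00)/2 = 0.615, v̄ = (0.281+0.000)/2 = 0.1405 → q = 2.2×0.615×0.1405 = 0.1901 m³/s
Q = Σ q = 1.618 m³/s

1.62 m³/s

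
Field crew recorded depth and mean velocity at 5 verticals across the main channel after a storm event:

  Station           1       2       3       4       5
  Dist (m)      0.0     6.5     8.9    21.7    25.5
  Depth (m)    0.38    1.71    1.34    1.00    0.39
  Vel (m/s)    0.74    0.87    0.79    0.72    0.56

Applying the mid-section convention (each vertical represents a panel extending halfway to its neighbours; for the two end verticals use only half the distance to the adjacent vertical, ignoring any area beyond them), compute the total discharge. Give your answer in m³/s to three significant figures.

w_1 = (6.5 − 0.0)/2 = 3.25 m; q_1 = 0.74 × 0.38 × 3.25 = 0.9139 m³/s
w_2 = (8.9 − 0.0)/2 = 4.45 m; q_2 = 0.87 × 1.71 × 4.45 = 6.620 m³/s
w_3 = (21.7 − 6.5)/2 = 7.6 m; q_3 = 0.79 × 1.34 × 7.6 = 8.045 m³/s
w_4 = (25.5 − 8.9)/2 = 8.3 m; q_4 = 0.72 × 1.00 × 8.3 = 5.976 m³/s
w_5 = (25.5 − 21.7)/2 = 1.9 m; q_5 = 0.56 × 0.39 × 1.9 = 0.4150 m³/s
Q = Σ qᵢ = 21.97 m³/s

22.0 m³/s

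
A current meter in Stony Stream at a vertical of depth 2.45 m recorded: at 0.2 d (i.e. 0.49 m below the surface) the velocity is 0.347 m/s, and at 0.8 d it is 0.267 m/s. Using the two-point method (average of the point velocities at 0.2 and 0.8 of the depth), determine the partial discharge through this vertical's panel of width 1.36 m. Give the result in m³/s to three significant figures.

1.02 m³/s

v̄ = (0.347 + 0.267) / 2 = 0.3070 m/s
q = v̄ × d × w = 0.3070 × 2.45 × 1.36 = 1.023 m³/s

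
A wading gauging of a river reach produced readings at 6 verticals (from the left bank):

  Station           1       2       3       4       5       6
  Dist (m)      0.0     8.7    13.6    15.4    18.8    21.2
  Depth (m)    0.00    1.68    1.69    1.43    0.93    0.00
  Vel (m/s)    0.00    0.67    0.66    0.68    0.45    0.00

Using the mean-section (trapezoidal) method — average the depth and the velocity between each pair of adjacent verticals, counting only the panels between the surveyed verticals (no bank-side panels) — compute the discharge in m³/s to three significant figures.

Panel 1-2: Δb = 8.7 m, d̄ = (0.00+1.68)/2 = 0.84, v̄ = (0.00+0.67)/2 = 0.335 → q = 8.7×0.84×0.335 = 2.448 m³/s
Panel 2-3: Δb = 4.9 m, d̄ = (1.68+1.69)/2 = 1.685, v̄ = (0.67+0.66)/2 = 0.665 → q = 4.9×1.685×0.665 = 5.491 m³/s
Panel 3-4: Δb = 1.8 m, d̄ = (1.69+1.43)/2 = 1.56, v̄ = (0.66+0.68)/2 = 0.67 → q = 1.8×1.56×0.67 = 1.881 m³/s
Panel 4-5: Δb = 3.4 m, d̄ = (1.43+0.93)/2 = 1.18, v̄ = (0.68+0.45)/2 = 0.565 → q = 3.4×1.18×0.565 = 2.267 m³/s
Panel 5-6: Δb = 2.4 m, d̄ = (0.93+0.00)/2 = 0.465, v̄ = (0.45+0.00)/2 = 0.225 → q = 2.4×0.465×0.225 = 0.2511 m³/s
Q = Σ q = 12.34 m³/s

12.3 m³/s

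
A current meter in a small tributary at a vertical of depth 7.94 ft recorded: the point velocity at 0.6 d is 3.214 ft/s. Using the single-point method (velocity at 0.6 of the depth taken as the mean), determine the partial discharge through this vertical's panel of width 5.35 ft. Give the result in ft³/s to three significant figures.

137 ft³/s

v̄ = v₀.₆ = 3.214 ft/s
q = v̄ × d × w = 3.214 × 7.94 × 5.35 = 136.5 ft³/s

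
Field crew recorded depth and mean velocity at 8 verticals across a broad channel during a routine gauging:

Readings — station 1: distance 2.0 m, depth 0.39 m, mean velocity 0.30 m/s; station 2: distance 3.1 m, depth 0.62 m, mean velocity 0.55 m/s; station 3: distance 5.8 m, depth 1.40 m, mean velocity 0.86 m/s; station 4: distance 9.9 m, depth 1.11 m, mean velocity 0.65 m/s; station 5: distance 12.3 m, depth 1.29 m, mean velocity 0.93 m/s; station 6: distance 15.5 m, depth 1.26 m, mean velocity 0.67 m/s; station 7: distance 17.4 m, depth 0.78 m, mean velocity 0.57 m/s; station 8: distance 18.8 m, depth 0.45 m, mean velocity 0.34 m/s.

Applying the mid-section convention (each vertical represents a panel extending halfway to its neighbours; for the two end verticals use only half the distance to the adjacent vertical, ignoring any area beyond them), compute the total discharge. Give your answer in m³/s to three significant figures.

13.5 m³/s

w_1 = (3.1 − 2.0)/2 = 0.55 m; q_1 = 0.30 × 0.39 × 0.55 = 0.06435 m³/s
w_2 = (5.8 − 2.0)/2 = 1.9 m; q_2 = 0.55 × 0.62 × 1.9 = 0.6479 m³/s
w_3 = (9.9 − 3.1)/2 = 3.4 m; q_3 = 0.86 × 1.40 × 3.4 = 4.094 m³/s
w_4 = (12.3 − 5.8)/2 = 3.25 m; q_4 = 0.65 × 1.11 × 3.25 = 2.345 m³/s
w_5 = (15.5 − 9.9)/2 = 2.8 m; q_5 = 0.93 × 1.29 × 2.8 = 3.359 m³/s
w_6 = (17.4 − 12.3)/2 = 2.55 m; q_6 = 0.67 × 1.26 × 2.55 = 2.153 m³/s
w_7 = (18.8 − 15.5)/2 = 1.65 m; q_7 = 0.57 × 0.78 × 1.65 = 0.7336 m³/s
w_8 = (18.8 − 17.4)/2 = 0.7 m; q_8 = 0.34 × 0.45 × 0.7 = 0.1071 m³/s
Q = Σ qᵢ = 13.50 m³/s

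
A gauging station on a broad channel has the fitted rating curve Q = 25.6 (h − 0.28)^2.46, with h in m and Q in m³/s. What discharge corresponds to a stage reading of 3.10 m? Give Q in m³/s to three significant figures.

328 m³/s

Q = 25.6 × (3.10 − 0.28)^2.46 = 25.6 × 2.82^2.46 = 328.0 m³/s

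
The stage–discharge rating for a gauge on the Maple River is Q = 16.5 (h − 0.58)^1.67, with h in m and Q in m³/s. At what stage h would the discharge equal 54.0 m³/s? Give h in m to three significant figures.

h − h₀ = (Q/C)^(1/b) = (54.0/16.5)^(1/1.67) = 2.034 m
h = 0.58 + 2.034 = 2.614 m

2.61 m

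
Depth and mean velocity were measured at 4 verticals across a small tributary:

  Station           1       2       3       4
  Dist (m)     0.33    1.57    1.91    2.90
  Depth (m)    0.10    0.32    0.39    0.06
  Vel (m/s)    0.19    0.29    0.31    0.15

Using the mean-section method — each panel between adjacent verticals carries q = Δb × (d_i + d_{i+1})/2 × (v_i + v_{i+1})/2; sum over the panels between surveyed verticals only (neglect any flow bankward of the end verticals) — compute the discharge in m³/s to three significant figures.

Panel 1-2: Δb = 1.24 m, d̄ = (0.10+0.32)/2 = 0.21, v̄ = (0.19+0.29)/2 = 0.24 → q = 1.24×0.21×0.24 = 0.06250 m³/s
Panel 2-3: Δb = 0.34 m, d̄ = (0.32+0.39)/2 = 0.355, v̄ = (0.29+0.31)/2 = 0.3 → q = 0.34×0.355×0.3 = 0.03621 m³/s
Panel 3-4: Δb = 0.99 m, d̄ = (0.39+0.06)/2 = 0.225, v̄ = (0.31+0.15)/2 = 0.23 → q = 0.99×0.225×0.23 = 0.05123 m³/s
Q = Σ q = 0.1499 m³/s

0.150 m³/s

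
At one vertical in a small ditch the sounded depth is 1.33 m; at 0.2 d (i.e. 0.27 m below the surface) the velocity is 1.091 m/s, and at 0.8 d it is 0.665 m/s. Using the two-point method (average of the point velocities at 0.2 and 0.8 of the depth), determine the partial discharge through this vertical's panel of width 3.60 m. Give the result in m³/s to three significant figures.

4.20 m³/s

v̄ = (1.091 + 0.665) / 2 = 0.8780 m/s
q = v̄ × d × w = 0.8780 × 1.33 × 3.60 = 4.204 m³/s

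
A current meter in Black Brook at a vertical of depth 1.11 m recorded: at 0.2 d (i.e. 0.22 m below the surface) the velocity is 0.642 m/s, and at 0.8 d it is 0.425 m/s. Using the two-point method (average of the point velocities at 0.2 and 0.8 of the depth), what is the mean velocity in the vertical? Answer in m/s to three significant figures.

v̄ = (0.642 + 0.425) / 2 = 0.5335 m/s

0.534 m/s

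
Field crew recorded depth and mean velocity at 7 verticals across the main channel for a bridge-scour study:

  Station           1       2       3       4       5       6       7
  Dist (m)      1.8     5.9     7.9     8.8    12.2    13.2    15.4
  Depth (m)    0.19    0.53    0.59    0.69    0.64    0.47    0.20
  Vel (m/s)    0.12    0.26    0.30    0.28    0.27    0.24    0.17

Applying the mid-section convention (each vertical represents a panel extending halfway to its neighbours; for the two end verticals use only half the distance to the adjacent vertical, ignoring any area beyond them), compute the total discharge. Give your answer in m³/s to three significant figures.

w_1 = (5.9 − 1.8)/2 = 2.05 m; q_1 = 0.12 × 0.19 × 2.05 = 0.04674 m³/s
w_2 = (7.9 − 1.8)/2 = 3.05 m; q_2 = 0.26 × 0.53 × 3.05 = 0.4203 m³/s
w_3 = (8.8 − 5.9)/2 = 1.45 m; q_3 = 0.30 × 0.59 × 1.45 = 0.2567 m³/s
w_4 = (12.2 − 7.9)/2 = 2.15 m; q_4 = 0.28 × 0.69 × 2.15 = 0.4154 m³/s
w_5 = (13.2 − 8.8)/2 = 2.2 m; q_5 = 0.27 × 0.64 × 2.2 = 0.3802 m³/s
w_6 = (15.4 − 12.2)/2 = 1.6 m; q_6 = 0.24 × 0.47 × 1.6 = 0.1805 m³/s
w_7 = (15.4 − 13.2)/2 = 1.1 m; q_7 = 0.17 × 0.20 × 1.1 = 0.03740 m³/s
Q = Σ qᵢ = 1.737 m³/s

1.74 m³/s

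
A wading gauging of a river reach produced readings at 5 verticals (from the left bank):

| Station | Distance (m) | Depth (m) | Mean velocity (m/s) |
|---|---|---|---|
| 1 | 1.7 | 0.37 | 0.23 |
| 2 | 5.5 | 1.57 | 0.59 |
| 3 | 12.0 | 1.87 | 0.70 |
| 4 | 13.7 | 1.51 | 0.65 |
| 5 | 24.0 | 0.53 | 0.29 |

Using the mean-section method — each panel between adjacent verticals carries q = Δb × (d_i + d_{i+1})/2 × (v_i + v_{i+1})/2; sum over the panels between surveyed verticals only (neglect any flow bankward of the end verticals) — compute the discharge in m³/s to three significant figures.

Panel 1-2: Δb = 3.8 m, d̄ = (0.37+1.57)/2 = 0.97, v̄ = (0.23+0.59)/2 = 0.41 → q = 3.8×0.97×0.41 = 1.511 m³/s
Panel 2-3: Δb = 6.5 m, d̄ = (1.57+1.87)/2 = 1.72, v̄ = (0.59+0.70)/2 = 0.645 → q = 6.5×1.72×0.645 = 7.211 m³/s
Panel 3-4: Δb = 1.7 m, d̄ = (1.87+1.51)/2 = 1.69, v̄ = (0.70+0.65)/2 = 0.675 → q = 1.7×1.69×0.675 = 1.939 m³/s
Panel 4-5: Δb = 10.3 m, d̄ = (1.51+0.53)/2 = 1.02, v̄ = (0.65+0.29)/2 = 0.47 → q = 10.3×1.02×0.47 = 4.938 m³/s
Q = Σ q = 15.60 m³/s

15.6 m³/s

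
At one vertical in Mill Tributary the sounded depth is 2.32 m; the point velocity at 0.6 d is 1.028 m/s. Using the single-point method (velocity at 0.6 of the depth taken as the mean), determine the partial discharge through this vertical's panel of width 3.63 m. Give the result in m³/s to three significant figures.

v̄ = v₀.₆ = 1.028 m/s
q = v̄ × d × w = 1.028 × 2.32 × 3.63 = 8.657 m³/s

8.66 m³/s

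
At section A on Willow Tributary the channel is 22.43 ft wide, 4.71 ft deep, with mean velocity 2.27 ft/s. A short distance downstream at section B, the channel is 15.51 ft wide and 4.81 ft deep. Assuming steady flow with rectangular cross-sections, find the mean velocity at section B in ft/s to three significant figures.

Q = A₁V₁ = (22.43×4.71) × 2.27 = 239.8 ft³/s
A₂ = 15.51 × 4.81 = 74.60 ft²
V₂ = Q/A₂ = 239.8/74.60 = 3.215 ft/s

3.21 ft/s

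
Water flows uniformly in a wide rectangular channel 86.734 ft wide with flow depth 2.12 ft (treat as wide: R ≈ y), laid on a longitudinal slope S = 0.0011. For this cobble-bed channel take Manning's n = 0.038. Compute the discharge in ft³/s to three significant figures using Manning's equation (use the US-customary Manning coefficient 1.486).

394 ft³/s

A = b·y = 86.734 × 2.12 = 183.9 ft²
Wide channel: R ≈ y = 2.12 ft
Q = (1.486/n)·A·R^(2/3)·S^(1/2) = (1.486/0.038) × 183.9 × 2.120^(2/3) × 0.0011^(1/2) = 393.6 ft³/s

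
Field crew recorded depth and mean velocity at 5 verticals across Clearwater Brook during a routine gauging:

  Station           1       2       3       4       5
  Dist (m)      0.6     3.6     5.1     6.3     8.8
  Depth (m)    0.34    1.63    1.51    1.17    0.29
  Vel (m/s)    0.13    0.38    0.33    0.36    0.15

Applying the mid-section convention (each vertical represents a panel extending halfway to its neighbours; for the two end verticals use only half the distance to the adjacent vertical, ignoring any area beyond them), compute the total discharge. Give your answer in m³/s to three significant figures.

2.97 m³/s

w_1 = (3.6 − 0.6)/2 = 1.5 m; q_1 = 0.13 × 0.34 × 1.5 = 0.06630 m³/s
w_2 = (5.1 − 0.6)/2 = 2.25 m; q_2 = 0.38 × 1.63 × 2.25 = 1.394 m³/s
w_3 = (6.3 − 3.6)/2 = 1.35 m; q_3 = 0.33 × 1.51 × 1.35 = 0.6727 m³/s
w_4 = (8.8 − 5.1)/2 = 1.85 m; q_4 = 0.36 × 1.17 × 1.85 = 0.7792 m³/s
w_5 = (8.8 − 6.3)/2 = 1.25 m; q_5 = 0.15 × 0.29 × 1.25 = 0.05438 m³/s
Q = Σ qᵢ = 2.966 m³/s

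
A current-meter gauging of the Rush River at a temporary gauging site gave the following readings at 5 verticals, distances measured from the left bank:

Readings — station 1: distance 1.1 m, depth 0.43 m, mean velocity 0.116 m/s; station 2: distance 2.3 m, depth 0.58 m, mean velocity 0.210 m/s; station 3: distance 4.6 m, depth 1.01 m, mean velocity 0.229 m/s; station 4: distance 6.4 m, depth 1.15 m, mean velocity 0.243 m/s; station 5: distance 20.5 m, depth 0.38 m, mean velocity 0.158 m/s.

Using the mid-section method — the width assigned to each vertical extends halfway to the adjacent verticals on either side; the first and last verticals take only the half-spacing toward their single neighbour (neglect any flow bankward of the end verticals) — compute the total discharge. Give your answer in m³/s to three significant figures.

w_1 = (2.3 − 1.1)/2 = 0.6 m; q_1 = 0.116 × 0.43 × 0.6 = 0.02993 m³/s
w_2 = (4.6 − 1.1)/2 = 1.75 m; q_2 = 0.210 × 0.58 × 1.75 = 0.2132 m³/s
w_3 = (6.4 − 2.3)/2 = 2.05 m; q_3 = 0.229 × 1.01 × 2.05 = 0.4741 m³/s
w_4 = (20.5 − 4.6)/2 = 7.95 m; q_4 = 0.243 × 1.15 × 7.95 = 2.222 m³/s
w_5 = (20.5 − 6.4)/2 = 7.05 m; q_5 = 0.158 × 0.38 × 7.05 = 0.4233 m³/s
Q = Σ qᵢ = 3.362 m³/s

3.36 m³/s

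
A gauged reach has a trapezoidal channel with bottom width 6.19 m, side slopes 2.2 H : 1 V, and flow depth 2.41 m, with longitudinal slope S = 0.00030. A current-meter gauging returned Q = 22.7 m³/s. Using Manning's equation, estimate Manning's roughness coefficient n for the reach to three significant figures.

0.0283

A = (b + z·y)·y = (6.19 + 2.2×2.41)×2.41 = 27.70 m²
P = b + 2y√(1+z²) = 6.19 + 2×2.41×√(1+2.2²) = 17.84 m
R = A/P = 27.70/17.84 = 1.553 m
n = (1/Q)·A·R^(2/3)·S^(1/2) = (1/22.7) × 27.70 × 1.341 × 0.01732 = 0.02834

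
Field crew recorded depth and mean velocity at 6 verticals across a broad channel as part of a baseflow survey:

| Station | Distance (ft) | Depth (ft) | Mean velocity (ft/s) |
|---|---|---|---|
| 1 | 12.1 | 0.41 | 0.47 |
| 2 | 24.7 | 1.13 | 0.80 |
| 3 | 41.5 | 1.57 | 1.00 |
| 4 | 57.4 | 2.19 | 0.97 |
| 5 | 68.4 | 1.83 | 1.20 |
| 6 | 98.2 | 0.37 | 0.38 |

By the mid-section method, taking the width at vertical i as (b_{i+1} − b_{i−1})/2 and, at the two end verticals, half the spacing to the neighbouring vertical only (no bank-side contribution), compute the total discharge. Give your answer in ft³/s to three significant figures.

w_1 = (24.7 − 12.1)/2 = 6.3 ft; q_1 = 0.47 × 0.41 × 6.3 = 1.214 ft³/s
w_2 = (41.5 − 12.1)/2 = 14.7 ft; q_2 = 0.80 × 1.13 × 14.7 = 13.29 ft³/s
w_3 = (57.4 − 24.7)/2 = 16.35 ft; q_3 = 1.00 × 1.57 × 16.35 = 25.67 ft³/s
w_4 = (68.4 − 41.5)/2 = 13.45 ft; q_4 = 0.97 × 2.19 × 13.45 = 28.57 ft³/s
w_5 = (98.2 − 57.4)/2 = 20.4 ft; q_5 = 1.20 × 1.83 × 20.4 = 44.80 ft³/s
w_6 = (98.2 − 68.4)/2 = 14.9 ft; q_6 = 0.38 × 0.37 × 14.9 = 2.095 ft³/s
Q = Σ qᵢ = 115.6 ft³/s

116 ft³/s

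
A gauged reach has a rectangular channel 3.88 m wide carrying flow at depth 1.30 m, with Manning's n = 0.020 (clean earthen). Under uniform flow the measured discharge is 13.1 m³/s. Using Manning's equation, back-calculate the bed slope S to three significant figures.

0.00377

A = b·y = 3.88 × 1.30 = 5.044 m²
P = b + 2y = 3.88 + 2×1.30 = 6.480 m
R = A/P = 5.044/6.480 = 0.7784 m
S = (Q·n / (1·A·R^(2/3)))² = (13.1×0.020 / (1×5.044×0.8462))² = 0.003768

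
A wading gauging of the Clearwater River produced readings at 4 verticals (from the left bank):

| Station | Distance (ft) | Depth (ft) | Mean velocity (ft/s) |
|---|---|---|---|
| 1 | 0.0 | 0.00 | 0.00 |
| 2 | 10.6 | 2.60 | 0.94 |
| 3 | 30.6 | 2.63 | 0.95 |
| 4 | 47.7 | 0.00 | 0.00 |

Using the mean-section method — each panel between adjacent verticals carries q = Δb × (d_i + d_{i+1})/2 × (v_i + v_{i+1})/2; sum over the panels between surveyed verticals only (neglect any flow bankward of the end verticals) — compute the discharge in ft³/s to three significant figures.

Panel 1-2: Δb = 10.6 ft, d̄ = (0.00+2.60)/2 = 1.3, v̄ = (0.00+0.94)/2 = 0.47 → q = 10.6×1.3×0.47 = 6.477 ft³/s
Panel 2-3: Δb = 20 ft, d̄ = (2.60+2.63)/2 = 2.615, v̄ = (0.94+0.95)/2 = 0.945 → q = 20×2.615×0.945 = 49.42 ft³/s
Panel 3-4: Δb = 17.1 ft, d̄ = (2.63+0.00)/2 = 1.315, v̄ = (0.95+0.00)/2 = 0.475 → q = 17.1×1.315×0.475 = 10.68 ft³/s
Q = Σ q = 66.58 ft³/s

66.6 ft³/s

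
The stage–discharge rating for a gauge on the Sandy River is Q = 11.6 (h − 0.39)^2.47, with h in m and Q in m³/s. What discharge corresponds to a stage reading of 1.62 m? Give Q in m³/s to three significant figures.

19.3 m³/s

Q = 11.6 × (1.62 − 0.39)^2.47 = 11.6 × 1.23^2.47 = 19.34 m³/s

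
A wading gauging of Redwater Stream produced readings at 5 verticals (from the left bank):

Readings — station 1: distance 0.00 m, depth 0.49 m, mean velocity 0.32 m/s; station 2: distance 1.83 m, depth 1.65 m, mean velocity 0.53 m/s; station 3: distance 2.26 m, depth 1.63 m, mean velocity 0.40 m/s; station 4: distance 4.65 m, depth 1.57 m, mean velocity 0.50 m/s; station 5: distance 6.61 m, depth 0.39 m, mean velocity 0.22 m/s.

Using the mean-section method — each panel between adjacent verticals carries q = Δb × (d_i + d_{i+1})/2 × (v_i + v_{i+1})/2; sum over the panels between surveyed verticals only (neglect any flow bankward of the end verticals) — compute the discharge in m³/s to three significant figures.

Panel 1-2: Δb = 1.83 m, d̄ = (0.49+1.65)/2 = 1.07, v̄ = (0.32+0.53)/2 = 0.425 → q = 1.83×1.07×0.425 = 0.8322 m³/s
Panel 2-3: Δb = 0.43 m, d̄ = (1.65+1.63)/2 = 1.64, v̄ = (0.53+0.40)/2 = 0.465 → q = 0.43×1.64×0.465 = 0.3279 m³/s
Panel 3-4: Δb = 2.39 m, d̄ = (1.63+1.57)/2 = 1.6, v̄ = (0.40+0.50)/2 = 0.45 → q = 2.39×1.6×0.45 = 1.721 m³/s
Panel 4-5: Δb = 1.96 m, d̄ = (1.57+0.39)/2 = 0.98, v̄ = (0.50+0.22)/2 = 0.36 → q = 1.96×0.98×0.36 = 0.6915 m³/s
Q = Σ q = 3.572 m³/s

3.57 m³/s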